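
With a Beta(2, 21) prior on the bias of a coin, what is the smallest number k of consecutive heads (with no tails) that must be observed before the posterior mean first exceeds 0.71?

k = 50

After k heads and 0 tails the posterior is Beta(2+k, 21), with mean (2+k)/(2+21+k).
Set (2+k)/(23+k) > 0.71 and solve: k > (0.71·23 − 2)/(1 − 0.71) = 49.414.
The smallest integer exceeding 49.414 is 50.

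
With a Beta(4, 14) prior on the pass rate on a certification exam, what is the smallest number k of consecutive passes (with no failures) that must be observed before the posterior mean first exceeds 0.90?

After k passes and 0 failures the posterior is Beta(4+k, 14), with mean (4+k)/(4+14+k).
Set (4+k)/(18+k) > 0.90 and solve: k > (0.90·18 − 4)/(1 − 0.90) = 122.000.
The smallest integer exceeding 122.000 is 123.

k = 123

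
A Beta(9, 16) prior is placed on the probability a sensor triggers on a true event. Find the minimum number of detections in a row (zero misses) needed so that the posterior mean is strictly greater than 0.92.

k = 176

After k detections and 0 misses the posterior is Beta(9+k, 16), with mean (9+k)/(9+16+k).
Set (9+k)/(25+k) > 0.92 and solve: k > (0.92·25 − 9)/(1 − 0.92) = 175.000.
The smallest integer exceeding 175.000 is 176.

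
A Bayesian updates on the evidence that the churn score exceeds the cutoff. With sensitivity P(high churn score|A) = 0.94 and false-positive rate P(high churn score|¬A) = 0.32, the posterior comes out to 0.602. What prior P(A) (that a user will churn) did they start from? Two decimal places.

P(A) = 0.34

In odds form, posterior odds = prior odds × likelihood ratio, so prior odds = posterior odds ÷ LR.
Posterior odds = 0.602/(1−0.602) = 1.5126. LR = 0.94/0.32 = 2.9375.
Prior odds = 1.5126/2.9375 = 0.5149, so P(A) = 0.5149/(1+0.5149) ≈ 0.34.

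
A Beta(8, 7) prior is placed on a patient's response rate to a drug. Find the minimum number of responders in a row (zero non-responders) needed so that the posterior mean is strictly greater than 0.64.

After k responders and 0 non-responders the posterior is Beta(8+k, 7), with mean (8+k)/(8+7+k).
Set (8+k)/(15+k) > 0.64 and solve: k > (0.64·15 − 8)/(1 − 0.64) = 4.444.
The smallest integer exceeding 4.444 is 5, and checking k=5: (13)/(20) = 0.6500 > 0.64.

k = 5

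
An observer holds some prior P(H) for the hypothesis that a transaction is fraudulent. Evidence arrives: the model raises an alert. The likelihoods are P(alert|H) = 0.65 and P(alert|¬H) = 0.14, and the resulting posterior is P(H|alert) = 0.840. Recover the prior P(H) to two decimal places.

P(H) = 0.53

In odds form, posterior odds = prior odds × likelihood ratio, so prior odds = posterior odds ÷ LR.
Posterior odds = 0.840/(1−0.840) = 5.2500. LR = 0.65/0.14 = 4.6429.
Prior odds = 5.2500/4.6429 = 1.1308, so P(H) = 1.1308/(1+1.1308) ≈ 0.53.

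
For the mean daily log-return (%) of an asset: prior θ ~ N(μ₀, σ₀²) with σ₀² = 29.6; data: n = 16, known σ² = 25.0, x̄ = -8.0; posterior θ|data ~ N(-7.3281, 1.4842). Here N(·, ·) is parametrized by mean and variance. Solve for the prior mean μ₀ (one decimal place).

μ₀ = 5.4

With known observation variance, the Normal–Normal posterior has precision τ_n = τ₀ + n/σ² and mean μ_n = (τ₀μ₀ + (n/σ²)x̄)/τ_n.
Here τ₀ = 1/29.6 = 0.033784 and τ_data = 16/25.0 = 0.640000, so τ_n = 0.673784.
Rearranging for μ₀: μ₀ = (μ_n·τ_n − τ_data·x̄)/τ₀ = (-7.3281·0.673784 − 0.640000·-8.0) / 0.033784 = 0.182443/0.033784 ≈ 5.4.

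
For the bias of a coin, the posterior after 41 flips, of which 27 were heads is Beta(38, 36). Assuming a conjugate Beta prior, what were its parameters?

Under Beta–binomial conjugacy the posterior parameters are (α+s, β+f).
So α = 38 − 27 = 11 and β = 36 − 14 = 22.

Beta(11, 22)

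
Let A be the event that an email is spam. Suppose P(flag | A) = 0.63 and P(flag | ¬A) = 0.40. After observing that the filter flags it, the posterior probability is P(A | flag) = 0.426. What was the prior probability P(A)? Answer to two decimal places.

Bayes' rule in odds form gives O(A|E) = O(A)·[P(E|A)/P(E|¬A)], hence O(A) = O(A|E)/LR.
Posterior odds = 0.426/(1−0.426) = 0.7422. LR = 0.63/0.40 = 1.5750.
Prior odds = 0.7422/1.5750 = 0.4712, so P(A) = 0.4712/(1+0.4712) ≈ 0.32.

P(A) = 0.32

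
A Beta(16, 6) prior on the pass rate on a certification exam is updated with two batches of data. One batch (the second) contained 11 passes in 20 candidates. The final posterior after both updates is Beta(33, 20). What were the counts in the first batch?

6 passes and 5 failures

Because Beta–binomial updating is additive in the counts, the combined data contributed (α_post−α_prior, β_post−β_prior) successes and failures.
Total across both batches: 33−16=17 passes, 20−6=14 failures.
Subtract the second batch: 17−11=6 passes and 14−9=5 failures.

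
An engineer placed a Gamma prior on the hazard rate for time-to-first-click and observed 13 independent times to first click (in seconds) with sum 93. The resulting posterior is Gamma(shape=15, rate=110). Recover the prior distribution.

Gamma–exponential conjugacy: posterior shape = α + n, posterior rate = β + Σtᵢ.
So α = 15 − 13 = 2 and β = 110 − 93 = 17.

Gamma(shape=2, rate=17)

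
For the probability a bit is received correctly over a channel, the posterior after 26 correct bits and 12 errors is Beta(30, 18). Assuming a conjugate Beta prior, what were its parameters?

Beta(4, 6)

A Beta(a, b) prior with s successes and f failures in binomial data gives a Beta(a+s, b+f) posterior.
Subtract the data counts: 30−26=4, 18−12=6.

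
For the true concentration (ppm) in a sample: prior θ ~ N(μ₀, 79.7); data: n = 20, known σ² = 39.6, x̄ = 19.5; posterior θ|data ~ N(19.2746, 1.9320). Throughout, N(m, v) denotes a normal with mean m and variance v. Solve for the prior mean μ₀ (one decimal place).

μ₀ = 10.2

The posterior mean is a precision-weighted average: μ_n = (τ₀μ₀ + τ_data·x̄)/(τ₀+τ_data), with τ₀=1/σ₀² and τ_data=n/σ².
Here τ₀ = 1/79.7 = 0.012547 and τ_data = 20/39.6 = 0.505051, so τ_n = 0.517598.
Rearranging for μ₀: μ₀ = (μ_n·τ_n − τ_data·x̄)/τ₀ = (19.2746·0.517598 − 0.505051·19.5) / 0.012547 = 0.128000/0.012547 ≈ 10.2.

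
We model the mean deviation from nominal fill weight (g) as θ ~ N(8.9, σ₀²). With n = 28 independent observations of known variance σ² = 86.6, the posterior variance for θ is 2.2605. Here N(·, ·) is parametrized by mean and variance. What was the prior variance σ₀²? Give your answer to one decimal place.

σ₀² = 8.4

Posterior precision equals prior precision plus data precision: 1/σ_n² = 1/σ₀² + n/σ².
So 1/σ₀² = 1/2.2605 − 28/86.6 = 0.442380 − 0.323326 = 0.119054.
Hence σ₀² = 1/0.119054 ≈ 8.4.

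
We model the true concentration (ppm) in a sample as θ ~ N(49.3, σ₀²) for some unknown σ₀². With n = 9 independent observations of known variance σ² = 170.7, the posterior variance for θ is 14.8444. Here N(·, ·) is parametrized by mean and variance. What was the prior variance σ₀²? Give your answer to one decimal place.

σ₀² = 68.3

Posterior precision equals prior precision plus data precision: 1/σ_n² = 1/σ₀² + n/σ².
So 1/σ₀² = 1/14.8444 − 9/170.7 = 0.067365 − 0.052724 = 0.014641.
Hence σ₀² = 1/0.014641 ≈ 68.3.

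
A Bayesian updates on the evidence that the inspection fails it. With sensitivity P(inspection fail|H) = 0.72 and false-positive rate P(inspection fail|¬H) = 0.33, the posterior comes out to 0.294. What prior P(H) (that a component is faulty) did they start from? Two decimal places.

P(H) = 0.16

In odds form, posterior odds = prior odds × likelihood ratio, so prior odds = posterior odds ÷ LR.
Posterior odds = 0.294/(1−0.294) = 0.4164. LR = 0.72/0.33 = 2.1818.
Prior odds = 0.4164/2.1818 = 0.1909, so P(H) = 0.1909/(1+0.1909) ≈ 0.16.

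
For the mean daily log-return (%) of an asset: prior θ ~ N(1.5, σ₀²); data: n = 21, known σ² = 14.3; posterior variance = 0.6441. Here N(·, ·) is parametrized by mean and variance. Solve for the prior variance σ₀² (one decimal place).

σ₀² = 11.9

For the Normal–Normal model with known σ², precisions add: τ_n = τ₀ + n/σ².
So 1/σ₀² = 1/0.6441 − 21/14.3 = 1.552554 − 1.468531 = 0.084023.
Hence σ₀² = 1/0.084023 ≈ 11.9.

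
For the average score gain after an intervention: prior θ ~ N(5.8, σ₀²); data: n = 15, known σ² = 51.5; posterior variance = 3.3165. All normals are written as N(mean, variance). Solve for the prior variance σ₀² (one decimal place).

Posterior precision equals prior precision plus data precision: 1/σ_n² = 1/σ₀² + n/σ².
So 1/σ₀² = 1/3.3165 − 15/51.5 = 0.301523 − 0.291262 = 0.010261.
Hence σ₀² = 1/0.010261 ≈ 97.5.

σ₀² = 97.5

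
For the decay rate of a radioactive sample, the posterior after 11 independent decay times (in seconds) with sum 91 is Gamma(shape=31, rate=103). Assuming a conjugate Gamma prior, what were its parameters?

For an exponential likelihood with a Gamma(α, β) prior on the rate, n observations with total T give posterior Gamma(α+n, β+T).
So α = 31 − 11 = 20 and β = 103 − 91 = 12.

Gamma(shape=20, rate=12)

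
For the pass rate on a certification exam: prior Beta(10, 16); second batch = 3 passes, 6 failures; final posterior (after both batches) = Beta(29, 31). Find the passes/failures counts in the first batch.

Because Beta–binomial updating is additive in the counts, the combined data contributed (α_post−α_prior, β_post−β_prior) successes and failures.
Total across both batches: 29−10=19 passes, 31−16=15 failures.
Subtract the second batch: 19−3=16 passes and 15−6=9 failures.

16 passes and 9 failures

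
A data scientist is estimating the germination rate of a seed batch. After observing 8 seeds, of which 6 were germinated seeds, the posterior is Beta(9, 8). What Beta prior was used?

Under Beta–binomial conjugacy the posterior parameters are (a+s, b+f).
So a = 9 − 6 = 3 and b = 8 − 2 = 6.

Beta(3, 6)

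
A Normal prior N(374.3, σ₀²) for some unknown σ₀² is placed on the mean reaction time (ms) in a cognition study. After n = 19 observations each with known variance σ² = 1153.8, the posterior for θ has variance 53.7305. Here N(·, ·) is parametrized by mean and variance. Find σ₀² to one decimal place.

σ₀² = 466.4

Posterior precision equals prior precision plus data precision: 1/σ_n² = 1/σ₀² + n/σ².
So 1/σ₀² = 1/53.7305 − 19/1153.8 = 0.018611 − 0.016467 = 0.002144.
Hence σ₀² = 1/0.002144 ≈ 466.4.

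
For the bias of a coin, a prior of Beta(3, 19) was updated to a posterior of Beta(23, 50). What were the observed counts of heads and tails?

20 heads and 31 tails

A Beta(α, β) prior with s successes and f failures in binomial data gives a Beta(α+s, β+f) posterior.
Match parameters: s=23−3=20, f=50−19=31.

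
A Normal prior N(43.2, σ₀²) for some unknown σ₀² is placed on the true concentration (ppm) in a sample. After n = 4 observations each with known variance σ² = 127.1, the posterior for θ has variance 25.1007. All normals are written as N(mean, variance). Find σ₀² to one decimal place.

For the Normal–Normal model with known σ², precisions add: τ_n = τ₀ + n/σ².
So 1/σ₀² = 1/25.1007 − 4/127.1 = 0.039840 − 0.031471 = 0.008369.
Hence σ₀² = 1/0.008369 ≈ 119.5.

σ₀² = 119.5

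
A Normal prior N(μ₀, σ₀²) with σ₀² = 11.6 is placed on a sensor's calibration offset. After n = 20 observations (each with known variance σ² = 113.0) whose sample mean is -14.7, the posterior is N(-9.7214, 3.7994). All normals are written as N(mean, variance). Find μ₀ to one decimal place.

μ₀ = 0.5

With known observation variance, the Normal–Normal posterior has precision τ_n = τ₀ + n/σ² and mean μ_n = (τ₀μ₀ + (n/σ²)x̄)/τ_n.
Here τ₀ = 1/11.6 = 0.086207 and τ_data = 20/113.0 = 0.176991, so τ_n = 0.263198.
Rearranging for μ₀: μ₀ = (μ_n·τ_n − τ_data·x̄)/τ₀ = (-9.7214·0.263198 − 0.176991·-14.7) / 0.086207 = 0.043115/0.086207 ≈ 0.5.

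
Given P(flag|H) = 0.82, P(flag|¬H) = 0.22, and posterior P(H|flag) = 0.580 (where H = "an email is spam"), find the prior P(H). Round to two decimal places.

P(H) = 0.27

Bayes' rule in odds form gives O(H|E) = O(H)·[P(E|H)/P(E|¬H)], hence O(H) = O(H|E)/LR.
Posterior odds = 0.580/(1−0.580) = 1.3810. LR = 0.82/0.22 = 3.7273.
Prior odds = 1.3810/3.7273 = 0.3705, so P(H) = 0.3705/(1+0.3705) ≈ 0.27.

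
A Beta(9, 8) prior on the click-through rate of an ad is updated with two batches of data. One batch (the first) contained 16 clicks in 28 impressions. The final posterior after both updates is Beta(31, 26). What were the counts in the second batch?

Because Beta–binomial updating is additive in the counts, the combined data contributed (α_post−α_prior, β_post−β_prior) successes and failures.
Total across both batches: 31−9=22 clicks, 26−8=18 non-clicks.
Subtract the first batch: 22−16=6 clicks and 18−12=6 non-clicks.

6 clicks and 6 non-clicks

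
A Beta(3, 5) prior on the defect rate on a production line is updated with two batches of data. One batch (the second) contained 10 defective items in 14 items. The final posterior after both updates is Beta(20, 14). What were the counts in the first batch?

7 defective items and 5 good items

Because Beta–binomial updating is additive in the counts, the combined data contributed (α_post−α_prior, β_post−β_prior) successes and failures.
Total across both batches: 20−3=17 defective items, 14−5=9 good items.
Subtract the second batch: 17−10=7 defective items and 9−4=5 good items.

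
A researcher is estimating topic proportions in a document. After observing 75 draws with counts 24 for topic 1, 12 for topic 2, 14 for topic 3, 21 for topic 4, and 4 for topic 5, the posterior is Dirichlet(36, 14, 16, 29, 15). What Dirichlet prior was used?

For a Dirichlet(α) prior with multinomial counts c, the posterior is Dirichlet(α + c) componentwise.
Subtract each count from the matching posterior parameter: 36−24=12, 14−12=2, 16−14=2, 29−21=8, 15−4=11.

Dirichlet(12, 2, 2, 8, 11)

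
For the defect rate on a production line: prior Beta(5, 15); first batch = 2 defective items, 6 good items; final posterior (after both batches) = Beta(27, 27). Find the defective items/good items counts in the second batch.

20 defective items and 6 good items

Sequential conjugate updates are equivalent to a single update on the pooled data, so total successes = posterior α − prior α and total failures = posterior β − prior β.
Total across both batches: 27−5=22 defective items, 27−15=12 good items.
Subtract the first batch: 22−2=20 defective items and 12−6=6 good items.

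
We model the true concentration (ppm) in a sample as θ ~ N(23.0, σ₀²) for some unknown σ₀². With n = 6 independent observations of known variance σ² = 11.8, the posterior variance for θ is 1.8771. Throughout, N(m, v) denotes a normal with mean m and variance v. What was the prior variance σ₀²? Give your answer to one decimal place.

σ₀² = 41.2

Posterior precision equals prior precision plus data precision: 1/σ_n² = 1/σ₀² + n/σ².
So 1/σ₀² = 1/1.8771 − 6/11.8 = 0.532737 − 0.508475 = 0.024262.
Hence σ₀² = 1/0.024262 ≈ 41.2.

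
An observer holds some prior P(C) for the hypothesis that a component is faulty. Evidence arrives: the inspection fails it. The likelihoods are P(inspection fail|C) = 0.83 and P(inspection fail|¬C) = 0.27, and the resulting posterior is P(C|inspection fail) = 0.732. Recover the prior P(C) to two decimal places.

In odds form, posterior odds = prior odds × likelihood ratio, so prior odds = posterior odds ÷ LR.
Posterior odds = 0.732/(1−0.732) = 2.7313. LR = 0.83/0.27 = 3.0741.
Prior odds = 2.7313/3.0741 = 0.8885, so P(C) = 0.8885/(1+0.8885) ≈ 0.47.

P(C) = 0.47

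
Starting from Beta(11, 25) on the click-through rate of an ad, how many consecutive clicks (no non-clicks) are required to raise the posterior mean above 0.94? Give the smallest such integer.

After k clicks and 0 non-clicks the posterior is Beta(11+k, 25), with mean (11+k)/(11+25+k).
Set (11+k)/(36+k) > 0.94 and solve: k > (0.94·36 − 11)/(1 − 0.94) = 380.667.
The smallest integer exceeding 380.667 is 381.

k = 381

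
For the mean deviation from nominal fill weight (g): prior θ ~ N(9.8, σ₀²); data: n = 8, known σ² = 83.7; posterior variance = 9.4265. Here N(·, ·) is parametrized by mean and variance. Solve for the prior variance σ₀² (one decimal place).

Posterior precision equals prior precision plus data precision: 1/σ_n² = 1/σ₀² + n/σ².
So 1/σ₀² = 1/9.4265 − 8/83.7 = 0.106084 − 0.095579 = 0.010505.
Hence σ₀² = 1/0.010505 ≈ 95.2.

σ₀² = 95.2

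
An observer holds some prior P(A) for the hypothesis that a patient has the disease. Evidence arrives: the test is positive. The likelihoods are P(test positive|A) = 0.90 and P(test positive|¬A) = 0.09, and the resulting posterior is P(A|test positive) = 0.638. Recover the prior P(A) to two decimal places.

P(A) = 0.15

Bayes' rule in odds form gives O(A|E) = O(A)·[P(E|A)/P(E|¬A)], hence O(A) = O(A|E)/LR.
Posterior odds = 0.638/(1−0.638) = 1.7624. LR = 0.90/0.09 = 10.0000.
Prior odds = 1.7624/10.0000 = 0.1762, so P(A) = 0.1762/(1+0.1762) ≈ 0.15.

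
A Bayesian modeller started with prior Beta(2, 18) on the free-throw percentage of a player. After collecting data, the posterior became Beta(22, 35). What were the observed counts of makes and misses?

Beta is conjugate to the binomial likelihood: posterior = Beta(a+s, b+f).
So s = 22 − 2 = 20 and f = 35 − 18 = 17.

20 makes and 17 misses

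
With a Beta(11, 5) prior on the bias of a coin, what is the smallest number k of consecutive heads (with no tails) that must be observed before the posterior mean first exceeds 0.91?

k = 40

After k heads and 0 tails the posterior is Beta(11+k, 5), with mean (11+k)/(11+5+k).
Set (11+k)/(16+k) > 0.91 and solve: k > (0.91·16 − 11)/(1 − 0.91) = 39.556.
The smallest integer exceeding 39.556 is 40.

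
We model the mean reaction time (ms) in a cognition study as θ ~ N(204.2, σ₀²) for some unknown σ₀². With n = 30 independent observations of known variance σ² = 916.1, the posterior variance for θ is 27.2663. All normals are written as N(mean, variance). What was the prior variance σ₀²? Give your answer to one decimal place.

σ₀² = 254.6

Posterior precision equals prior precision plus data precision: 1/σ_n² = 1/σ₀² + n/σ².
So 1/σ₀² = 1/27.2663 − 30/916.1 = 0.036675 − 0.032748 = 0.003927.
Hence σ₀² = 1/0.003927 ≈ 254.6.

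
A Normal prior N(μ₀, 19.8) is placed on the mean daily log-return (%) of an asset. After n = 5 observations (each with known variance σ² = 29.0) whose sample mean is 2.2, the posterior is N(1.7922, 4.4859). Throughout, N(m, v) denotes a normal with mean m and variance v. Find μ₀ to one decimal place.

With known observation variance, the Normal–Normal posterior has precision τ_n = τ₀ + n/σ² and mean μ_n = (τ₀μ₀ + (n/σ²)x̄)/τ_n.
Here τ₀ = 1/19.8 = 0.050505 and τ_data = 5/29.0 = 0.172414, so τ_n = 0.222919.
Rearranging for μ₀: μ₀ = (μ_n·τ_n − τ_data·x̄)/τ₀ = (1.7922·0.222919 − 0.172414·2.2) / 0.050505 = 0.020205/0.050505 ≈ 0.4.

μ₀ = 0.4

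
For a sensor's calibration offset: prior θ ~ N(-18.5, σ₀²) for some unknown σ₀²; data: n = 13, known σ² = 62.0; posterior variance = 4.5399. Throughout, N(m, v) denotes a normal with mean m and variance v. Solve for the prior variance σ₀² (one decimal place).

Posterior precision equals prior precision plus data precision: 1/σ_n² = 1/σ₀² + n/σ².
So 1/σ₀² = 1/4.5399 − 13/62.0 = 0.220269 − 0.209677 = 0.010592.
Hence σ₀² = 1/0.010592 ≈ 94.4.

σ₀² = 94.4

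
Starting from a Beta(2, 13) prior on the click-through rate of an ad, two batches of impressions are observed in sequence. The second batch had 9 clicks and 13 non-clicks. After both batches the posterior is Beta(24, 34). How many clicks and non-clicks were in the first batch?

Because Beta–binomial updating is additive in the counts, the combined data contributed (α_post−α_prior, β_post−β_prior) successes and failures.
Total across both batches: 24−2=22 clicks, 34−13=21 non-clicks.
Subtract the second batch: 22−9=13 clicks and 21−13=8 non-clicks.

13 clicks and 8 non-clicks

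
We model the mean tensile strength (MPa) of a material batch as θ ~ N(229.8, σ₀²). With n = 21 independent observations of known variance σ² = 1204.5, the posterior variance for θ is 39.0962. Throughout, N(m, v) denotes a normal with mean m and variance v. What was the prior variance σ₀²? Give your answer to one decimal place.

σ₀² = 122.8

Posterior precision equals prior precision plus data precision: 1/σ_n² = 1/σ₀² + n/σ².
So 1/σ₀² = 1/39.0962 − 21/1204.5 = 0.025578 − 0.017435 = 0.008143.
Hence σ₀² = 1/0.008143 ≈ 122.8.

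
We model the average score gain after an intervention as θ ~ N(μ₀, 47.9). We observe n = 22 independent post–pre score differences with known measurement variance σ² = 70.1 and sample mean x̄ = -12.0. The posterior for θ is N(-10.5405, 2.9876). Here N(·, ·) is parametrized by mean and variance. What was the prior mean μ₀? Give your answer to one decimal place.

With known observation variance, the Normal–Normal posterior has precision τ_n = τ₀ + n/σ² and mean μ_n = (τ₀μ₀ + (n/σ²)x̄)/τ_n.
Here τ₀ = 1/47.9 = 0.020877 and τ_data = 22/70.1 = 0.313837, so τ_n = 0.334714.
Rearranging for μ₀: μ₀ = (μ_n·τ_n − τ_data·x̄)/τ₀ = (-10.5405·0.334714 − 0.313837·-12.0) / 0.020877 = 0.237991/0.020877 ≈ 11.4.

μ₀ = 11.4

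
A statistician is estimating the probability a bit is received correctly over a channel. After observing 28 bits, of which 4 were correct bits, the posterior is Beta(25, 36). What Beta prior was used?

A Beta(a, b) prior with s successes and f failures in binomial data gives a Beta(a+s, b+f) posterior.
So a = 25 − 4 = 21 and b = 36 − 24 = 12.

Beta(21, 12)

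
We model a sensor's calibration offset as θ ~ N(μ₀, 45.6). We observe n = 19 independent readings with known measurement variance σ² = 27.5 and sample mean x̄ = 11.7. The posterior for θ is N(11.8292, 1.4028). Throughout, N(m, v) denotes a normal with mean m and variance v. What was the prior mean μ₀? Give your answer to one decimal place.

The posterior mean is a precision-weighted average: μ_n = (τ₀μ₀ + τ_data·x̄)/(τ₀+τ_data), with τ₀=1/σ₀² and τ_data=n/σ².
Here τ₀ = 1/45.6 = 0.021930 and τ_data = 19/27.5 = 0.690909, so τ_n = 0.712839.
Rearranging for μ₀: μ₀ = (μ_n·τ_n − τ_data·x̄)/τ₀ = (11.8292·0.712839 − 0.690909·11.7) / 0.021930 = 0.348680/0.021930 ≈ 15.9.

μ₀ = 15.9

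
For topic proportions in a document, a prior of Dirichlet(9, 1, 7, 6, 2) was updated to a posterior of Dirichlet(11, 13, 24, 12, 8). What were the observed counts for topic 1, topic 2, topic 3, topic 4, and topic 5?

For a Dirichlet(α) prior with multinomial counts c, the posterior is Dirichlet(α + c) componentwise.
Counts are posterior − prior componentwise: 11−9=2, 13−1=12, 24−7=17, 12−6=6, 8−2=6.

counts (2, 12, 17, 6, 6)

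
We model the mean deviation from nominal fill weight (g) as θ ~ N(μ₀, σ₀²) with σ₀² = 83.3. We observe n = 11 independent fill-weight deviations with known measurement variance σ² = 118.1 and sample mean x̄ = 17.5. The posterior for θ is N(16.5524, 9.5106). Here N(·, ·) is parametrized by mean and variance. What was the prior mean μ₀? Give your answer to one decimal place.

With known observation variance, the Normal–Normal posterior has precision τ_n = τ₀ + n/σ² and mean μ_n = (τ₀μ₀ + (n/σ²)x̄)/τ_n.
Here τ₀ = 1/83.3 = 0.012005 and τ_data = 11/118.1 = 0.093141, so τ_n = 0.105146.
Rearranging for μ₀: μ₀ = (μ_n·τ_n − τ_data·x̄)/τ₀ = (16.5524·0.105146 − 0.093141·17.5) / 0.012005 = 0.110451/0.012005 ≈ 9.2.

μ₀ = 9.2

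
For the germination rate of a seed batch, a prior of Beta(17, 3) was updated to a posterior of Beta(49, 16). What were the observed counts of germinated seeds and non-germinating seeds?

A Beta(α, β) prior with s successes and f failures in binomial data gives a Beta(α+s, β+f) posterior.
So s = 49 − 17 = 32 and f = 16 − 3 = 13.

32 germinated seeds and 13 non-germinating seeds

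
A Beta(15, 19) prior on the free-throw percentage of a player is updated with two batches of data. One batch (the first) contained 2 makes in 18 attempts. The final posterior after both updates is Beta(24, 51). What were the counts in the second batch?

7 makes and 16 misses

Because Beta–binomial updating is additive in the counts, the combined data contributed (α_post−α_prior, β_post−β_prior) successes and failures.
Total across both batches: 24−15=9 makes, 51−19=32 misses.
Subtract the first batch: 9−2=7 makes and 32−16=16 misses.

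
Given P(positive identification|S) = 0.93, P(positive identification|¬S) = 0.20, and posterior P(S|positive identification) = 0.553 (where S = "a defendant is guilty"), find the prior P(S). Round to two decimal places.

P(S) = 0.21

Bayes' rule in odds form gives O(S|E) = O(S)·[P(E|S)/P(E|¬S)], hence O(S) = O(S|E)/LR.
Posterior odds = 0.553/(1−0.553) = 1.2371. LR = 0.93/0.20 = 4.6500.
Prior odds = 1.2371/4.6500 = 0.2660, so P(S) = 0.2660/(1+0.2660) ≈ 0.21.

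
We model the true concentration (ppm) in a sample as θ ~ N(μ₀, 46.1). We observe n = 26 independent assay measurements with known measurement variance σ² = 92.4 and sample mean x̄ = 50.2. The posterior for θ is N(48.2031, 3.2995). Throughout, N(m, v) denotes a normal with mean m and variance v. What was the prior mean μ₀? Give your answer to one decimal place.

With known observation variance, the Normal–Normal posterior has precision τ_n = τ₀ + n/σ² and mean μ_n = (τ₀μ₀ + (n/σ²)x̄)/τ_n.
Here τ₀ = 1/46.1 = 0.021692 and τ_data = 26/92.4 = 0.281385, so τ_n = 0.303077.
Rearranging for μ₀: μ₀ = (μ_n·τ_n − τ_data·x̄)/τ₀ = (48.2031·0.303077 − 0.281385·50.2) / 0.021692 = 0.483724/0.021692 ≈ 22.3.

μ₀ = 22.3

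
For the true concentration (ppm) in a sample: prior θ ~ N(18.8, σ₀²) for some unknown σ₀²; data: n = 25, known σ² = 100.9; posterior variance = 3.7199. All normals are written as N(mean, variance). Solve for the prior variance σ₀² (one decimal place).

For the Normal–Normal model with known σ², precisions add: τ_n = τ₀ + n/σ².
So 1/σ₀² = 1/3.7199 − 25/100.9 = 0.268824 − 0.247770 = 0.021054.
Hence σ₀² = 1/0.021054 ≈ 47.5.

σ₀² = 47.5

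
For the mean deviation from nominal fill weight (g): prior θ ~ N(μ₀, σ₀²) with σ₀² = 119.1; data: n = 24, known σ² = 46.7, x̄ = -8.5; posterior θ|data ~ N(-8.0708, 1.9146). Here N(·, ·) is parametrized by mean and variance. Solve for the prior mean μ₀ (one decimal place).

With known observation variance, the Normal–Normal posterior has precision τ_n = τ₀ + n/σ² and mean μ_n = (τ₀μ₀ + (n/σ²)x̄)/τ_n.
Here τ₀ = 1/119.1 = 0.008396 and τ_data = 24/46.7 = 0.513919, so τ_n = 0.522315.
Rearranging for μ₀: μ₀ = (μ_n·τ_n − τ_data·x̄)/τ₀ = (-8.0708·0.522315 − 0.513919·-8.5) / 0.008396 = 0.152812/0.008396 ≈ 18.2.

μ₀ = 18.2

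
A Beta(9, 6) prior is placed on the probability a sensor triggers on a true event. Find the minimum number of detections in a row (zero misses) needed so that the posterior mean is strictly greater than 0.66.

After k detections and 0 misses the posterior is Beta(9+k, 6), with mean (9+k)/(9+6+k).
Set (9+k)/(15+k) > 0.66 and solve: k > (0.66·15 − 9)/(1 − 0.66) = 2.647.
The smallest integer exceeding 2.647 is 3.

k = 3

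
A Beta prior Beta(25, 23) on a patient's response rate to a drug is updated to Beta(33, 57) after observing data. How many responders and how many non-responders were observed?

Beta is conjugate to the binomial likelihood: posterior = Beta(α+s, β+f).
Match parameters: s=33−25=8, f=57−23=34.

8 responders and 34 non-responders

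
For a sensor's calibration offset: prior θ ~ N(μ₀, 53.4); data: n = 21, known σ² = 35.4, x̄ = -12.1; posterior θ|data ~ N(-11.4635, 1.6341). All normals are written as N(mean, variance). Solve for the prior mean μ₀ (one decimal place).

μ₀ = 8.7

With known observation variance, the Normal–Normal posterior has precision τ_n = τ₀ + n/σ² and mean μ_n = (τ₀μ₀ + (n/σ²)x̄)/τ_n.
Here τ₀ = 1/53.4 = 0.018727 and τ_data = 21/35.4 = 0.593220, so τ_n = 0.611947.
Rearranging for μ₀: μ₀ = (μ_n·τ_n − τ_data·x̄)/τ₀ = (-11.4635·0.611947 − 0.593220·-12.1) / 0.018727 = 0.162908/0.018727 ≈ 8.7.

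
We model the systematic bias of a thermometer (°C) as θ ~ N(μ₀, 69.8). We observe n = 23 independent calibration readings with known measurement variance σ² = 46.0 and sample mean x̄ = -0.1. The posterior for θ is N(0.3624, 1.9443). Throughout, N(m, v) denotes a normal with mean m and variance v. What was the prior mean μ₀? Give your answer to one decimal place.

μ₀ = 16.5

With known observation variance, the Normal–Normal posterior has precision τ_n = τ₀ + n/σ² and mean μ_n = (τ₀μ₀ + (n/σ²)x̄)/τ_n.
Here τ₀ = 1/69.8 = 0.014327 and τ_data = 23/46.0 = 0.500000, so τ_n = 0.514327.
Rearranging for μ₀: μ₀ = (μ_n·τ_n − τ_data·x̄)/τ₀ = (0.3624·0.514327 − 0.500000·-0.1) / 0.014327 = 0.236392/0.014327 ≈ 16.5.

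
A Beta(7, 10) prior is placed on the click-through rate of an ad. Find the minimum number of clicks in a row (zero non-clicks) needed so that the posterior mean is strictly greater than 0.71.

After k clicks and 0 non-clicks the posterior is Beta(7+k, 10), with mean (7+k)/(7+10+k).
Set (7+k)/(17+k) > 0.71 and solve: k > (0.71·17 − 7)/(1 − 0.71) = 17.483.
The smallest integer exceeding 17.483 is 18.

k = 18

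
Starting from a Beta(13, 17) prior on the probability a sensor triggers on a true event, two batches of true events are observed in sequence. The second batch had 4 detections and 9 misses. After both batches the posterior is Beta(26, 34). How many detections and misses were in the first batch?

9 detections and 8 misses

Sequential conjugate updates are equivalent to a single update on the pooled data, so total successes = posterior α − prior α and total failures = posterior β − prior β.
Total across both batches: 26−13=13 detections, 34−17=17 misses.
Subtract the second batch: 13−4=9 detections and 17−9=8 misses.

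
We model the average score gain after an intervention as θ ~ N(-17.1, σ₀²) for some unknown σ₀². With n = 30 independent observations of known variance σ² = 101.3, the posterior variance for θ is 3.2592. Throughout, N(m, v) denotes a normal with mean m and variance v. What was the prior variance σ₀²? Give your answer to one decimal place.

σ₀² = 93.7

For the Normal–Normal model with known σ², precisions add: τ_n = τ₀ + n/σ².
So 1/σ₀² = 1/3.2592 − 30/101.3 = 0.306824 − 0.296150 = 0.010674.
Hence σ₀² = 1/0.010674 ≈ 93.7.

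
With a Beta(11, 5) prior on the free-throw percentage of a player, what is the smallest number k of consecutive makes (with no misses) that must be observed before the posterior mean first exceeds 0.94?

k = 68

After k makes and 0 misses the posterior is Beta(11+k, 5), with mean (11+k)/(11+5+k).
Set (11+k)/(16+k) > 0.94 and solve: k > (0.94·16 − 11)/(1 − 0.94) = 67.333.
The smallest integer exceeding 67.333 is 68.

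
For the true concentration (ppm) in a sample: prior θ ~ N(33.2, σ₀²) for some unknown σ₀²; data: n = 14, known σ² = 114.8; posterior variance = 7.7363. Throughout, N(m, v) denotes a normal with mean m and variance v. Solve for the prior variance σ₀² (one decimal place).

σ₀² = 136.8

Posterior precision equals prior precision plus data precision: 1/σ_n² = 1/σ₀² + n/σ².
So 1/σ₀² = 1/7.7363 − 14/114.8 = 0.129261 − 0.121951 = 0.007310.
Hence σ₀² = 1/0.007310 ≈ 136.8.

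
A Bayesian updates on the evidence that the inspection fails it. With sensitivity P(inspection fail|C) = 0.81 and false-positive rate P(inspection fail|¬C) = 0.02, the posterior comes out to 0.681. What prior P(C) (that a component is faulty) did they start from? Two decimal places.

P(C) = 0.05

In odds form, posterior odds = prior odds × likelihood ratio, so prior odds = posterior odds ÷ LR.
Posterior odds = 0.681/(1−0.681) = 2.1348. LR = 0.81/0.02 = 40.5000.
Prior odds = 2.1348/40.5000 = 0.0527, so P(C) = 0.0527/(1+0.0527) ≈ 0.05.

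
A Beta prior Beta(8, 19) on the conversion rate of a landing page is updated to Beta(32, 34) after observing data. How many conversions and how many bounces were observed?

A Beta(α, β) prior with s successes and f failures in binomial data gives a Beta(α+s, β+f) posterior.
Match parameters: s=32−8=24, f=34−19=15.

24 conversions and 15 bounces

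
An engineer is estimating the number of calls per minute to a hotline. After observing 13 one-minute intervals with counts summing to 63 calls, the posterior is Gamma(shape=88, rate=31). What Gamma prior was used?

Gamma(shape=25, rate=18)

A Gamma(α, β) prior (rate parametrization) on a Poisson rate with n observations summing to S gives posterior Gamma(α+S, β+n).
So α = 88 − 63 = 25 and β = 31 − 13 = 18.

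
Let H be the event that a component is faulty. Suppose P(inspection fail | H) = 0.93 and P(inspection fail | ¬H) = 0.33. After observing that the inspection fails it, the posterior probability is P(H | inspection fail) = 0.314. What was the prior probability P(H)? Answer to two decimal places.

P(H) = 0.14

In odds form, posterior odds = prior odds × likelihood ratio, so prior odds = posterior odds ÷ LR.
Posterior odds = 0.314/(1−0.314) = 0.4577. LR = 0.93/0.33 = 2.8182.
Prior odds = 0.4577/2.8182 = 0.1624, so P(H) = 0.1624/(1+0.1624) ≈ 0.14.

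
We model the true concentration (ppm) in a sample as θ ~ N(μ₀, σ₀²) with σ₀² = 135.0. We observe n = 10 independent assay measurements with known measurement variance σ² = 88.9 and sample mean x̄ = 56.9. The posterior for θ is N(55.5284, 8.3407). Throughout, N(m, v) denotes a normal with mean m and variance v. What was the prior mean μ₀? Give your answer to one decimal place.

With known observation variance, the Normal–Normal posterior has precision τ_n = τ₀ + n/σ² and mean μ_n = (τ₀μ₀ + (n/σ²)x̄)/τ_n.
Here τ₀ = 1/135.0 = 0.007407 and τ_data = 10/88.9 = 0.112486, so τ_n = 0.119893.
Rearranging for μ₀: μ₀ = (μ_n·τ_n − τ_data·x̄)/τ₀ = (55.5284·0.119893 − 0.112486·56.9) / 0.007407 = 0.257013/0.007407 ≈ 34.7.

μ₀ = 34.7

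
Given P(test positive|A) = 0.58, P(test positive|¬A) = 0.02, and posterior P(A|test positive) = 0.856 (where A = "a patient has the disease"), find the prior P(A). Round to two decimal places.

Bayes' rule in odds form gives O(A|E) = O(A)·[P(E|A)/P(E|¬A)], hence O(A) = O(A|E)/LR.
Posterior odds = 0.856/(1−0.856) = 5.9444. LR = 0.58/0.02 = 29.0000.
Prior odds = 5.9444/29.0000 = 0.2050, so P(A) = 0.2050/(1+0.2050) ≈ 0.17.

P(A) = 0.17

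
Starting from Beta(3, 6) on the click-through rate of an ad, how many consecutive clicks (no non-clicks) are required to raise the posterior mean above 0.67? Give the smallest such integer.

k = 10

After k clicks and 0 non-clicks the posterior is Beta(3+k, 6), with mean (3+k)/(3+6+k).
Set (3+k)/(9+k) > 0.67 and solve: k > (0.67·9 − 3)/(1 − 0.67) = 9.182.
The smallest integer exceeding 9.182 is 10.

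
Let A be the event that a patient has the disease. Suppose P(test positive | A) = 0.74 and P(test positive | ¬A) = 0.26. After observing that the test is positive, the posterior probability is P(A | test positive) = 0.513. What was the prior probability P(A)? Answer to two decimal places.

Bayes' rule in odds form gives O(A|E) = O(A)·[P(E|A)/P(E|¬A)], hence O(A) = O(A|E)/LR.
Posterior odds = 0.513/(1−0.513) = 1.0534. LR = 0.74/0.26 = 2.8462.
Prior odds = 1.0534/2.8462 = 0.3701, so P(A) = 0.3701/(1+0.3701) ≈ 0.27.

P(A) = 0.27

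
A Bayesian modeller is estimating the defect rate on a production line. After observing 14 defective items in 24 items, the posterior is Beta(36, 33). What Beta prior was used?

A Beta(α, β) prior with s successes and f failures in binomial data gives a Beta(α+s, β+f) posterior.
So α = 36 − 14 = 22 and β = 33 − 10 = 23.

Beta(22, 23)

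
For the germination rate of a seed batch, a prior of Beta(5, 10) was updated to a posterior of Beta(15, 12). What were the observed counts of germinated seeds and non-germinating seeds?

10 germinated seeds and 2 non-germinating seeds

Under Beta–binomial conjugacy the posterior parameters are (a+s, b+f).
Match parameters: s=15−5=10, f=12−10=2.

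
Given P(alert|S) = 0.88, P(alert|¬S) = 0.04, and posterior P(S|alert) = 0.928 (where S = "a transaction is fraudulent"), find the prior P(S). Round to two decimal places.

Bayes' rule in odds form gives O(S|E) = O(S)·[P(E|S)/P(E|¬S)], hence O(S) = O(S|E)/LR.
Posterior odds = 0.928/(1−0.928) = 12.8889. LR = 0.88/0.04 = 22.0000.
Prior odds = 12.8889/22.0000 = 0.5859, so P(S) = 0.5859/(1+0.5859) ≈ 0.37.

P(S) = 0.37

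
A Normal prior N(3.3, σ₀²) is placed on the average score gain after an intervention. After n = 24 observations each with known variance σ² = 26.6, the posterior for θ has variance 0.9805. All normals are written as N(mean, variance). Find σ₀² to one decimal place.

For the Normal–Normal model with known σ², precisions add: τ_n = τ₀ + n/σ².
So 1/σ₀² = 1/0.9805 − 24/26.6 = 1.019888 − 0.902256 = 0.117632.
Hence σ₀² = 1/0.117632 ≈ 8.5.

σ₀² = 8.5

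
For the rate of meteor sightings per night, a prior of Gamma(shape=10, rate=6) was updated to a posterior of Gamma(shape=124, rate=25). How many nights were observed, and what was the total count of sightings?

n = 19 nights with total 114 sightings

Gamma–Poisson conjugacy: posterior shape = α + Σxᵢ, posterior rate = β + n.
Matching: Σxᵢ = 124 − 10 = 114 and n = 25 − 6 = 19.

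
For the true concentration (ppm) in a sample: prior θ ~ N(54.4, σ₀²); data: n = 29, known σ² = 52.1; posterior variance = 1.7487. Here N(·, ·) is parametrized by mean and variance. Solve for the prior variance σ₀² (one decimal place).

σ₀² = 65.7

For the Normal–Normal model with known σ², precisions add: τ_n = τ₀ + n/σ².
So 1/σ₀² = 1/1.7487 − 29/52.1 = 0.571853 − 0.556622 = 0.015231.
Hence σ₀² = 1/0.015231 ≈ 65.7.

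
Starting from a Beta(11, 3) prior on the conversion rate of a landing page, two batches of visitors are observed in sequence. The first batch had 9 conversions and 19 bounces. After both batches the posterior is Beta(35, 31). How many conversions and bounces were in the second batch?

15 conversions and 9 bounces

Sequential conjugate updates are equivalent to a single update on the pooled data, so total successes = posterior α − prior α and total failures = posterior β − prior β.
Total across both batches: 35−11=24 conversions, 31−3=28 bounces.
Subtract the first batch: 24−9=15 conversions and 28−19=9 bounces.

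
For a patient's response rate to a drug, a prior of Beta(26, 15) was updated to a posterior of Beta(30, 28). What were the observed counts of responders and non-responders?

4 responders and 13 non-responders

A Beta(a, b) prior with s successes and f failures in binomial data gives a Beta(a+s, b+f) posterior.
So s = 30 − 26 = 4 and f = 28 − 15 = 13.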